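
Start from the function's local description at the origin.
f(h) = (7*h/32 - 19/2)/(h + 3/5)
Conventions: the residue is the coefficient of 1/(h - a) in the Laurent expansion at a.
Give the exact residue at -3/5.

At the order-1 pole -3/5 set g(h) = (h - (-3/5))*f(h) = 7*h/32 - 19/2.
Simple pole: residue = g(a) at a = -3/5, which is -1541/160.

The residue is -1541/160.


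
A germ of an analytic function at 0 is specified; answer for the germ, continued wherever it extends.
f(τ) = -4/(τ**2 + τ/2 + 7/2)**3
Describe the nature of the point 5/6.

The point is a regular point.

Denominator factors: τ**2 + τ/2 + 7/2 = 83/18 at τ = 5/6 — none vanishes.
So the germ continues analytically to 5/6.


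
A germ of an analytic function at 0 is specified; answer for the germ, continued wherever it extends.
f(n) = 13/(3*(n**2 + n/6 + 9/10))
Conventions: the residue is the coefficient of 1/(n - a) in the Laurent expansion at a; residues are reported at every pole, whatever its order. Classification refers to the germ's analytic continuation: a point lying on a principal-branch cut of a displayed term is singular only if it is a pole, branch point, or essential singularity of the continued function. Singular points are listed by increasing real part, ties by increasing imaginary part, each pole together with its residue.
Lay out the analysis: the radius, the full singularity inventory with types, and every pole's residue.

Denominator factor (n**2 + n/6 + 9/10): discriminant -643/180, complex-conjugate roots (-1/12) + ((1/60)*sqrt(3215))*i and (-1/12) - ((1/60)*sqrt(3215))*i; poles of order 1, moduli (3/10)*sqrt(10) and (3/10)*sqrt(10).
The radius of convergence is the smallest modulus among the singular points: (3/10)*sqrt(10).
The factor n**2 + n/6 + 9/10 splits as (n - a)(n - a') with a = (-1/12) - ((1/60)*sqrt(3215))*i, a' = (-1/12) + ((1/60)*sqrt(3215))*i. At the order-1 pole a set g(n) = (n - a)*f(n) = [13/3] / (n - a').
Simple pole: residue = g(a) at a = (-1/12) - ((1/60)*sqrt(3215))*i, which is ((26/643)*sqrt(3215))*i.
The factor n**2 + n/6 + 9/10 splits as (n - a)(n - a') with a = (-1/12) + ((1/60)*sqrt(3215))*i, a' = (-1/12) - ((1/60)*sqrt(3215))*i. At the order-1 pole a set g(n) = (n - a)*f(n) = [13/3] / (n - a').
Simple pole: residue = g(a) at a = (-1/12) + ((1/60)*sqrt(3215))*i, which is -((26/643)*sqrt(3215))*i.
List the singular points by increasing real part (a conjugate pair: the negative imaginary part first).

Radius of convergence at 0: (3/10)*sqrt(10).
At (-1/12) - ((1/60)*sqrt(3215))*i: a pole of order 1; residue ((26/643)*sqrt(3215))*i.
At (-1/12) + ((1/60)*sqrt(3215))*i: a pole of order 1; residue -((26/643)*sqrt(3215))*i.


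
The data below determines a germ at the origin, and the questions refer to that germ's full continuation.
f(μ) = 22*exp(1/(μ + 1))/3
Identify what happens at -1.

The point is an essential singularity.

The exponent 1/(μ - (-1)) has a pole at -1, so exp(1/(μ - (-1))) takes every nonzero value near it: an essential singularity (not a pole of any order).


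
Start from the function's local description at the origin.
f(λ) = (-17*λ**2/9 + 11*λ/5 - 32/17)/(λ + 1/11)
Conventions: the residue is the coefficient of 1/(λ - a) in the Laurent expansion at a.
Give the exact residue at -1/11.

At the order-1 pole -1/11 set g(λ) = (λ - (-1/11))*f(λ) = -17*λ**2/9 + 11*λ/5 - 32/17.
Simple pole: residue = g(a) at a = -1/11, which is -194198/92565.

The residue is -194198/92565.


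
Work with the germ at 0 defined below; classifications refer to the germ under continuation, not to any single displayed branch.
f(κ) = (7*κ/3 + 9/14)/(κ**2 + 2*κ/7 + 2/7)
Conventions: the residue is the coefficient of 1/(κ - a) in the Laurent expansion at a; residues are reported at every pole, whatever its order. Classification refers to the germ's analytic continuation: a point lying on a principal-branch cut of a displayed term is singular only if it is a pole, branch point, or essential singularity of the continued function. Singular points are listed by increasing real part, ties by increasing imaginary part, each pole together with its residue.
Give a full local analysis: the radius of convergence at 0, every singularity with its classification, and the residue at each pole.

Radius of convergence at 0: (1/7)*sqrt(14).
At (-1/7) - ((1/7)*sqrt(13))*i: a pole of order 1; residue (7/6) + ((1/12)*sqrt(13))*i.
At (-1/7) + ((1/7)*sqrt(13))*i: a pole of order 1; residue (7/6) - ((1/12)*sqrt(13))*i.

Denominator factor (κ**2 + 2*κ/7 + 2/7): discriminant -52/49, complex-conjugate roots (-1/7) + ((1/7)*sqrt(13))*i and (-1/7) - ((1/7)*sqrt(13))*i; poles of order 1, moduli (1/7)*sqrt(14) and (1/7)*sqrt(14).
The radius of convergence is the smallest modulus among the singular points: (1/7)*sqrt(14).
The factor κ**2 + 2*κ/7 + 2/7 splits as (κ - a)(κ - a') with a = (-1/7) - ((1/7)*sqrt(13))*i, a' = (-1/7) + ((1/7)*sqrt(13))*i. At the order-1 pole a set g(κ) = (κ - a)*f(κ) = [7*κ/3 + 9/14] / (κ - a').
Simple pole: residue = g(a) at a = (-1/7) - ((1/7)*sqrt(13))*i, which is (7/6) + ((1/12)*sqrt(13))*i.
The factor κ**2 + 2*κ/7 + 2/7 splits as (κ - a)(κ - a') with a = (-1/7) + ((1/7)*sqrt(13))*i, a' = (-1/7) - ((1/7)*sqrt(13))*i. At the order-1 pole a set g(κ) = (κ - a)*f(κ) = [7*κ/3 + 9/14] / (κ - a').
Simple pole: residue = g(a) at a = (-1/7) + ((1/7)*sqrt(13))*i, which is (7/6) - ((1/12)*sqrt(13))*i.
List the singular points by increasing real part (a conjugate pair: the negative imaginary part first).


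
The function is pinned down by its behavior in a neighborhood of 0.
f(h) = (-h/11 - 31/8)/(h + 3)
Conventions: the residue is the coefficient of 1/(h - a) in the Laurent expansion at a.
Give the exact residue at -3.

The residue is -317/88.

At the order-1 pole -3 set g(h) = (h - (-3))*f(h) = -h/11 - 31/8.
Simple pole: residue = g(a) at a = -3, which is -317/88.


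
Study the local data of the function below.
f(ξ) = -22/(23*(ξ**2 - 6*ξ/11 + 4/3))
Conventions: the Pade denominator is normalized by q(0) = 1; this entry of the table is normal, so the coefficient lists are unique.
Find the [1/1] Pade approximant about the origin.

The Pade approximant has numerator coefficients [-33/46, -121/92]; denominator coefficients [1, 47/33].

Taylor coefficients needed (expand at 0): a_0 = -33/46, a_1 = -27/92, a_2 = 423/1012.
Write the denominator as Q(ξ) = 1 + q1*ξ. Requiring Q*f - P = O(ξ^3) with deg P <= 1 kills the coefficients of ξ^2..ξ^2 in Q*f:
  ξ^2: a_2 + q1*a_1 = 0, i.e. 423/1012 + (-27/92)*q1 = 0.
Solving this linear system: q1 = 47/33.
The numerator is Q*f truncated at degree 1: P0 = a_0 = -33/46; P1 = a_1 + q1*a_0 = -121/92.


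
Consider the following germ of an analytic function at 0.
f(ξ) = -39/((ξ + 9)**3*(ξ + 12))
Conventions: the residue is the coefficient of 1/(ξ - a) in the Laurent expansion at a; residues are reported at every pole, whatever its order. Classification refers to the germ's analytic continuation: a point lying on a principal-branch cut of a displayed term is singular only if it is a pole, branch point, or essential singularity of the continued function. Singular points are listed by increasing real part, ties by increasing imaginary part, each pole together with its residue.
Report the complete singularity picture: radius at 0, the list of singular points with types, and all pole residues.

Radius of convergence at 0: 9.
At -12: a pole of order 1; residue 13/9.
At -9: a pole of order 3; residue -13/9.

Denominator factor (ξ + 12): pole of order 1 at -12, modulus 12.
Denominator factor (ξ + 9)^3: pole of order 3 at -9, modulus 9.
The radius of convergence is the smallest modulus among the singular points: 9.
At the order-1 pole -12 set g(ξ) = (ξ - (-12))*f(ξ) = -39/(ξ + 9)**3.
Simple pole: residue = g(a) at a = -12, which is 13/9.
At the order-3 pole -9 set g(ξ) = (ξ - (-9))^3*f(ξ) = -39/(ξ + 12).
Order-3 pole: residue = g''(a)/2; g''(-9) = -26/9, so the residue is -13/9.
List the singular points by increasing real part (a conjugate pair: the negative imaginary part first).


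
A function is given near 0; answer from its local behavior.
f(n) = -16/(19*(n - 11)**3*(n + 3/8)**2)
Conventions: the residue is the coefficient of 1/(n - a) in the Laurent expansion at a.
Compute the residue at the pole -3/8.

At the order-2 pole -3/8 set g(n) = (n - (-3/8))^2*f(n) = -16/(19*(n - 11)**3).
Order-2 pole: residue = g'(a); g'(-3/8) = 196608/1302924259, so the residue is 196608/1302924259.

The residue is 196608/1302924259.


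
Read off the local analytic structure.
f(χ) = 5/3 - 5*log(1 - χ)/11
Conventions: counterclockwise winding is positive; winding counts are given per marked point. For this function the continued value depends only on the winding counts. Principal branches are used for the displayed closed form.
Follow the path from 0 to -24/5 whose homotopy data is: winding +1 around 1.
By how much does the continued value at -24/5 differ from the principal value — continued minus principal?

Continued minus principal equals -(10/11)*pi*i.

The rational part is single-valued and drops out of the difference; each branch term changes only by its own monodromy.
(-5/11)*log(1 - χ/(1)): each positive loop around 1 adds 2*pi*i to the log, so winding +1 contributes (-5/11)*(1)*2*pi*i = -(10/11)*pi*i.
Summing the contributions at χ = -24/5 gives -(10/11)*pi*i.


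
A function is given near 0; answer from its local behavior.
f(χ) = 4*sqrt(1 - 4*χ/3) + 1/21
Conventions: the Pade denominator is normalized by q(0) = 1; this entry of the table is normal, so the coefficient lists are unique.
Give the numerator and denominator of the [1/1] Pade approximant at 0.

Taylor coefficients needed (expand at 0): a_0 = 85/21, a_1 = -8/3, a_2 = -8/9.
Write the denominator as Q(χ) = 1 + q1*χ. Requiring Q*f - P = O(χ^3) with deg P <= 1 kills the coefficients of χ^2..χ^2 in Q*f:
  χ^2: a_2 + q1*a_1 = 0, i.e. -8/9 + (-8/3)*q1 = 0.
Solving this linear system: q1 = -1/3.
The numerator is Q*f truncated at degree 1: P0 = a_0 = 85/21; P1 = a_1 + q1*a_0 = -253/63.

The Pade approximant has numerator coefficients [85/21, -253/63]; denominator coefficients [1, -1/3].


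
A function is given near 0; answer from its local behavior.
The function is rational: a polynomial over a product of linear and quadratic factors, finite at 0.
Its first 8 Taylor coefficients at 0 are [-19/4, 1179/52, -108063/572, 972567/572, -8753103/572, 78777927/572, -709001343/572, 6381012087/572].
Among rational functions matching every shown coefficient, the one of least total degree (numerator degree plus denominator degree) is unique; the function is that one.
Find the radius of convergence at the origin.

No rational of total degree below 3 reproduces all 8 coefficients; solving the [2/1] Pade equations on them gives f(σ) = (37*σ**2/22 - 29*σ/13 - 19/36)/(σ + 1/9), whose expansion matches every shown term.
Denominator factor (σ + 1/9): pole of order 1 at -1/9, modulus 1/9.
The radius of convergence is the smallest modulus among the singular points: 1/9.

The radius of convergence is 1/9.


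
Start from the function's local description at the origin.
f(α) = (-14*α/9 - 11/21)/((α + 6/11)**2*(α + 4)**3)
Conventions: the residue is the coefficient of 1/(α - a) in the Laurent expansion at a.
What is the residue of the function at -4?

The residue is 5855069/131363568.

At the order-3 pole -4 set g(α) = (α - (-4))^3*f(α) = (-14*α/9 - 11/21)/(α + 6/11)**2.
Order-3 pole: residue = g''(a)/2; g''(-4) = 5855069/65681784, so the residue is 5855069/131363568.


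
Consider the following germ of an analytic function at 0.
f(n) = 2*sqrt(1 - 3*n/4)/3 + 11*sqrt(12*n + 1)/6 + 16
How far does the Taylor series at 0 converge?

The radius of convergence is 1/12.

Branch term (2/3)*sqrt(1 - n/(4/3)): its argument vanishes at n = 4/3, a square-root branch point, modulus 4/3.
Branch term (11/6)*sqrt(1 - n/(-1/12)): its argument vanishes at n = -1/12, a square-root branch point, modulus 1/12.
The radius of convergence is the smallest modulus among the singular points: 1/12.


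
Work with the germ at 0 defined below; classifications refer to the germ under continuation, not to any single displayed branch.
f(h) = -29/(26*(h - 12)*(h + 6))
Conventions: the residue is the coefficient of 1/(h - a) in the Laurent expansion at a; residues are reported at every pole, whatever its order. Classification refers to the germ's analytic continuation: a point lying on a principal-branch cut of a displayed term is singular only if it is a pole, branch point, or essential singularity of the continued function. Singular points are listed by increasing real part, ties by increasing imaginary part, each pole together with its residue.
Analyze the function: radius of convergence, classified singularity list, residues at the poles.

Denominator factor (h - 12): pole of order 1 at 12, modulus 12.
Denominator factor (h + 6): pole of order 1 at -6, modulus 6.
The radius of convergence is the smallest modulus among the singular points: 6.
At the order-1 pole -6 set g(h) = (h - (-6))*f(h) = -29/(26*(h - 12)).
Simple pole: residue = g(a) at a = -6, which is 29/468.
At the order-1 pole 12 set g(h) = (h - (12))*f(h) = -29/(26*(h + 6)).
Simple pole: residue = g(a) at a = 12, which is -29/468.
List the singular points by increasing real part (a conjugate pair: the negative imaginary part first).

Radius of convergence at 0: 6.
At -6: a pole of order 1; residue 29/468.
At 12: a pole of order 1; residue -29/468.


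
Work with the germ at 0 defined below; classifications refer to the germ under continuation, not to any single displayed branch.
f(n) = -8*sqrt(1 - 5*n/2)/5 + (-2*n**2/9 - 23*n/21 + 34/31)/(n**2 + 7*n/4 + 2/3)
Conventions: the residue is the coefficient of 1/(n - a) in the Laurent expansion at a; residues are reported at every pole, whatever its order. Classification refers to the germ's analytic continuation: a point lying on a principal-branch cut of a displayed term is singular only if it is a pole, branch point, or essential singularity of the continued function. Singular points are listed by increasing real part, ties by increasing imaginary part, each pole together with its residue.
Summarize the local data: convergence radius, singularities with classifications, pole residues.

Radius of convergence at 0: 2/5.
At -7/8 - (1/24)*sqrt(57): a pole of order 1; residue -89/252 - (24949/63612)*sqrt(57).
At -7/8 + (1/24)*sqrt(57): a pole of order 1; residue -89/252 + (24949/63612)*sqrt(57).
At 2/5: an algebraic (square-root) branch point.

Denominator factor (n**2 + 7*n/4 + 2/3): discriminant 19/48, real irrational roots -7/8 + (1/24)*sqrt(57) and -7/8 - (1/24)*sqrt(57); poles of order 1, moduli 7/8 - (1/24)*sqrt(57) and 7/8 + (1/24)*sqrt(57).
Branch term (-8/5)*sqrt(1 - n/(2/5)): its argument vanishes at n = 2/5, a square-root branch point, modulus 2/5.
The radius of convergence is the smallest modulus among the singular points: 2/5.
The branch term is analytic at -7/8 - (1/24)*sqrt(57) and contributes nothing to the residue; only the rational part matters.
The factor n**2 + 7*n/4 + 2/3 splits as (n - a)(n - a') with a = -7/8 - (1/24)*sqrt(57), a' = -7/8 + (1/24)*sqrt(57). At the order-1 pole a set g(n) = (n - a)*(rational part) = [-2*n**2/9 - 23*n/21 + 34/31] / (n - a').
Simple pole: residue = g(a) at a = -7/8 - (1/24)*sqrt(57), which is -89/252 - (24949/63612)*sqrt(57).
The branch term is analytic at -7/8 + (1/24)*sqrt(57) and contributes nothing to the residue; only the rational part matters.
The factor n**2 + 7*n/4 + 2/3 splits as (n - a)(n - a') with a = -7/8 + (1/24)*sqrt(57), a' = -7/8 - (1/24)*sqrt(57). At the order-1 pole a set g(n) = (n - a)*(rational part) = [-2*n**2/9 - 23*n/21 + 34/31] / (n - a').
Simple pole: residue = g(a) at a = -7/8 + (1/24)*sqrt(57), which is -89/252 + (24949/63612)*sqrt(57).
List the singular points by increasing real part (a conjugate pair: the negative imaginary part first).


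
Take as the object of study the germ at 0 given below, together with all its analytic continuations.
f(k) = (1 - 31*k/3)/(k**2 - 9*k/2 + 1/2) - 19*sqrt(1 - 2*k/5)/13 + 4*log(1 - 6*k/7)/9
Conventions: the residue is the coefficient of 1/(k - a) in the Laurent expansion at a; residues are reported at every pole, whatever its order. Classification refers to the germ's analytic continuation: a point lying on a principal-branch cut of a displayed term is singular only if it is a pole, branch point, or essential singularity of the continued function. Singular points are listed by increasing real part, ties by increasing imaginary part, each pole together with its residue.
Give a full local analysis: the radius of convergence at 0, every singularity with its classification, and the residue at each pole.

Denominator factor (k**2 - 9*k/2 + 1/2): discriminant 73/4, real irrational roots 9/4 + (1/4)*sqrt(73) and 9/4 - (1/4)*sqrt(73); poles of order 1, moduli 9/4 + (1/4)*sqrt(73) and 9/4 - (1/4)*sqrt(73).
Branch term (-19/13)*sqrt(1 - k/(5/2)): its argument vanishes at k = 5/2, a square-root branch point, modulus 5/2.
Branch term (4/9)*log(1 - k/(7/6)): its argument vanishes at k = 7/6, a logarithmic branch point, modulus 7/6.
The radius of convergence is the smallest modulus among the singular points: 9/4 - (1/4)*sqrt(73).
The branch terms are analytic at 9/4 - (1/4)*sqrt(73) and contribute nothing to the residue; only the rational part matters.
The factor k**2 - 9*k/2 + 1/2 splits as (k - a)(k - a') with a = 9/4 - (1/4)*sqrt(73), a' = 9/4 + (1/4)*sqrt(73). At the order-1 pole a set g(k) = (k - a)*(rational part) = [1 - 31*k/3] / (k - a').
Simple pole: residue = g(a) at a = 9/4 - (1/4)*sqrt(73), which is -31/6 + (89/146)*sqrt(73).
The branch terms are analytic at 9/4 + (1/4)*sqrt(73) and contribute nothing to the residue; only the rational part matters.
The factor k**2 - 9*k/2 + 1/2 splits as (k - a)(k - a') with a = 9/4 + (1/4)*sqrt(73), a' = 9/4 - (1/4)*sqrt(73). At the order-1 pole a set g(k) = (k - a)*(rational part) = [1 - 31*k/3] / (k - a').
Simple pole: residue = g(a) at a = 9/4 + (1/4)*sqrt(73), which is -31/6 - (89/146)*sqrt(73).
List the singular points by increasing real part (a conjugate pair: the negative imaginary part first).

Radius of convergence at 0: 9/4 - (1/4)*sqrt(73).
At 9/4 - (1/4)*sqrt(73): a pole of order 1; residue -31/6 + (89/146)*sqrt(73).
At 7/6: a logarithmic branch point.
At 5/2: an algebraic (square-root) branch point.
At 9/4 + (1/4)*sqrt(73): a pole of order 1; residue -31/6 - (89/146)*sqrt(73).


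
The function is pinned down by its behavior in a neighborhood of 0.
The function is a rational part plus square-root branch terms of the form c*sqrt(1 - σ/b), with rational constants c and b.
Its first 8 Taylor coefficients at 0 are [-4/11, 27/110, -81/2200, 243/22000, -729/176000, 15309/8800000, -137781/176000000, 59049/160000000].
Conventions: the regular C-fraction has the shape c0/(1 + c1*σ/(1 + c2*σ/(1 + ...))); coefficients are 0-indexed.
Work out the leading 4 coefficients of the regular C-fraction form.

Taylor coefficients (read off): a_0 = -4/11, a_1 = 27/110, a_2 = -81/2200, a_3 = 243/22000.
c0 = a_0 = -4/11. Peel one level at a time: if S = 1 + c*σ/S' with S'(0) = 1, then c is the σ-coefficient of S and S' = c*σ/(S - 1).
S_1 = c0/f = 1 + (27/40)*σ + (567/1600)*σ^2 + ...; c1 = 27/40.
S_2 = c1*σ/(S_1 - 1) = 1 + (-21/40)*σ + (-9/400)*σ^2 + ...; c2 = -21/40.
S_3 = c2*σ/(S_2 - 1) = 1 + (-3/70)*σ + ...; c3 = -3/70.

The regular C-fraction coefficients are [-4/11, 27/40, -21/40, -3/70].


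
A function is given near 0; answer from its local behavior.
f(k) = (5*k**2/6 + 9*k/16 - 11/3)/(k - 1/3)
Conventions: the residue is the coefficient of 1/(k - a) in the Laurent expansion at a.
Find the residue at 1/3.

At the order-1 pole 1/3 set g(k) = (k - (1/3))*f(k) = 5*k**2/6 + 9*k/16 - 11/3.
Simple pole: residue = g(a) at a = 1/3, which is -1463/432.

The residue is -1463/432.


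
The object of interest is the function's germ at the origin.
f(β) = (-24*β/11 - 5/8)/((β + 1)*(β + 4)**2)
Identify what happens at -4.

The denominator factor β + 4 vanishes at -4 and appears to the power 2; the numerator there equals 713/88, nonzero, and no other factor vanishes.
Hence a pole whose order is the multiplicity, 2.

The point is a pole of order 2.


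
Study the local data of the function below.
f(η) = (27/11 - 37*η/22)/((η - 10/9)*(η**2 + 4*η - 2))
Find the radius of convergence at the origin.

Denominator factor (η - 10/9): pole of order 1 at 10/9, modulus 10/9.
Denominator factor (η**2 + 4*η - 2): discriminant 24, real irrational roots -2 + sqrt(6) and -2 - sqrt(6); poles of order 1, moduli -2 + sqrt(6) and 2 + sqrt(6).
The radius of convergence is the smallest modulus among the singular points: -2 + sqrt(6).

The radius of convergence is -2 + sqrt(6).


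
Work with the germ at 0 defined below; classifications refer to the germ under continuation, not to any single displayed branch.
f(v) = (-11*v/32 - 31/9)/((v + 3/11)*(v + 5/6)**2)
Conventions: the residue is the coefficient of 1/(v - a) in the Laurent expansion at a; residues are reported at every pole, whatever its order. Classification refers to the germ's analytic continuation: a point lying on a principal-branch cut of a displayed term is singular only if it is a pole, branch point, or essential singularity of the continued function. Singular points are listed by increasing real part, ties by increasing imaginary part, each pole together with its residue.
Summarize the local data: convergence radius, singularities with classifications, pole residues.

Radius of convergence at 0: 3/11.
At -5/6: a pole of order 2; residue 116765/10952.
At -3/11: a pole of order 1; residue -116765/10952.

Denominator factor (v + 3/11): pole of order 1 at -3/11, modulus 3/11.
Denominator factor (v + 5/6)^2: pole of order 2 at -5/6, modulus 5/6.
The radius of convergence is the smallest modulus among the singular points: 3/11.
At the order-2 pole -5/6 set g(v) = (v - (-5/6))^2*f(v) = (-11*v/32 - 31/9)/(v + 3/11).
Order-2 pole: residue = g'(a); g'(-5/6) = 116765/10952, so the residue is 116765/10952.
At the order-1 pole -3/11 set g(v) = (v - (-3/11))*f(v) = (-11*v/32 - 31/9)/(v + 5/6)**2.
Simple pole: residue = g(a) at a = -3/11, which is -116765/10952.
List the singular points by increasing real part (a conjugate pair: the negative imaginary part first).


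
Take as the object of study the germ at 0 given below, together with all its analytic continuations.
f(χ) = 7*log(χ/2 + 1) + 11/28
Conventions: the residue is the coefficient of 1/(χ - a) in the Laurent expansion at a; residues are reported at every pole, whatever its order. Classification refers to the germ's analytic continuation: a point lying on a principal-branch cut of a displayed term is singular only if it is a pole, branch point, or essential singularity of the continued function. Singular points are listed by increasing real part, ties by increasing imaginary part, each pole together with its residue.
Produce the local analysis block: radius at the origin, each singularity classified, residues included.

Radius of convergence at 0: 2.
At -2: a logarithmic branch point.

Branch term (7)*log(1 - χ/(-2)): its argument vanishes at χ = -2, a logarithmic branch point, modulus 2.
The radius of convergence is the smallest modulus among the singular points: 2.


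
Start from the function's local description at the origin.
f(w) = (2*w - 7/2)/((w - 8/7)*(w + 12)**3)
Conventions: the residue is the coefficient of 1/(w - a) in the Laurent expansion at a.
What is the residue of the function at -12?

At the order-3 pole -12 set g(w) = (w - (-12))^3*f(w) = (2*w - 7/2)/(w - 8/7).
Order-3 pole: residue = g''(a)/2; g''(-12) = 833/778688, so the residue is 833/1557376.

The residue is 833/1557376.


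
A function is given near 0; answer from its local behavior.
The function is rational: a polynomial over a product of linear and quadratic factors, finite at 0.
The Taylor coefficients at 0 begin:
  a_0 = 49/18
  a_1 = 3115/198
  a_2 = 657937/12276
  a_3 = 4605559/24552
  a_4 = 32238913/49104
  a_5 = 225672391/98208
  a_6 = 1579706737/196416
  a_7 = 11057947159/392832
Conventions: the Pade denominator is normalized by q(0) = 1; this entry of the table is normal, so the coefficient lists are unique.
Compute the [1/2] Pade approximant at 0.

The Pade approximant has numerator coefficients [49/18, 116398723/17059284]; denominator coefficients [1, -281973/86158, -1033901/1335449].

Taylor coefficients needed (read off): a_0 = 49/18, a_1 = 3115/198, a_2 = 657937/12276, a_3 = 4605559/24552.
Write the denominator as Q(α) = 1 + q1*α + q2*α^2. Requiring Q*f - P = O(α^4) with deg P <= 1 kills the coefficients of α^2..α^3 in Q*f:
  α^2: a_2 + q1*a_1 + q2*a_0 = 0, i.e. 657937/12276 + (3115/198)*q1 + (49/18)*q2 = 0.
  α^3: a_3 + q1*a_2 + q2*a_1 = 0, i.e. 4605559/24552 + (657937/12276)*q1 + (3115/198)*q2 = 0.
Solving this linear system: q1 = -281973/86158, q2 = -1033901/1335449.
The numerator is Q*f truncated at degree 1: P0 = a_0 = 49/18; P1 = a_1 + q1*a_0 = 116398723/17059284.


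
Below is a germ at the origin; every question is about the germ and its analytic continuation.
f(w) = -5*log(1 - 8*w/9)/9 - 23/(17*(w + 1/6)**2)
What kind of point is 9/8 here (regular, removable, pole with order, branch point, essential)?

The term (-5/9)*log(1 - w/(9/8)) has argument 1 - 9/8/(9/8) = 0 at 9/8: a logarithmic (infinitely-sheeted) branch point; the remaining terms are analytic or single-valued there.

The point is a logarithmic branch point.


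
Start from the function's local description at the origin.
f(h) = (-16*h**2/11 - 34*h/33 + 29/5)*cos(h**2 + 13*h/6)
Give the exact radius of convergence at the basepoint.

The radius of convergence is infinite.

The factor cos(h**2 + 13*h/6) is entire and contributes no finite singular point.
The polynomial part has no poles.
No finite singular points: the Taylor series at 0 converges everywhere.


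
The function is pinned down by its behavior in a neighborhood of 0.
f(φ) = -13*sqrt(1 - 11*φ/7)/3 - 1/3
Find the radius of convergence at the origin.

The radius of convergence is 7/11.

Branch term (-13/3)*sqrt(1 - φ/(7/11)): its argument vanishes at φ = 7/11, a square-root branch point, modulus 7/11.
The radius of convergence is the smallest modulus among the singular points: 7/11.


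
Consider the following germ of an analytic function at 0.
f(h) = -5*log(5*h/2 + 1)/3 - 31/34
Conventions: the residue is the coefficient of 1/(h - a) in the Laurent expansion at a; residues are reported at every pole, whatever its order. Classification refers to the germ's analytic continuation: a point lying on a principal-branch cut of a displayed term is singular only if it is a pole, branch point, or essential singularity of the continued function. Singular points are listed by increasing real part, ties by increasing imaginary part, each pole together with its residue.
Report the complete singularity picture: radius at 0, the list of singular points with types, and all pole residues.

Branch term (-5/3)*log(1 - h/(-2/5)): its argument vanishes at h = -2/5, a logarithmic branch point, modulus 2/5.
The radius of convergence is the smallest modulus among the singular points: 2/5.

Radius of convergence at 0: 2/5.
At -2/5: a logarithmic branch point.


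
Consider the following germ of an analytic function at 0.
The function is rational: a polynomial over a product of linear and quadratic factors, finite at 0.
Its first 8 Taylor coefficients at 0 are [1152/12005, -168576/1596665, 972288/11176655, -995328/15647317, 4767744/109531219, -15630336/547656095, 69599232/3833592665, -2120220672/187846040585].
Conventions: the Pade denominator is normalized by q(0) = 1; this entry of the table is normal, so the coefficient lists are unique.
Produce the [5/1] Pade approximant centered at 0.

The Pade approximant has numerator coefficients [1152/12005, -753792/16924649, 11747328/592362715, -34301952/4146539005, 17793024/5805154607, -172916736/203180411245]; denominator coefficients [1, 236/371].

Taylor coefficients needed (read off): a_0 = 1152/12005, a_1 = -168576/1596665, a_2 = 972288/11176655, a_3 = -995328/15647317, a_4 = 4767744/109531219, a_5 = -15630336/547656095, a_6 = 69599232/3833592665.
Write the denominator as Q(r) = 1 + q1*r. Requiring Q*f - P = O(r^7) with deg P <= 5 kills the coefficients of r^6..r^6 in Q*f:
  r^6: a_6 + q1*a_5 = 0, i.e. 69599232/3833592665 + (-15630336/547656095)*q1 = 0.
Solving this linear system: q1 = 236/371.
The numerator is Q*f truncated at degree 5: P0 = a_0 = 1152/12005; P1 = a_1 + q1*a_0 = -753792/16924649; P2 = a_2 + q1*a_1 = 11747328/592362715; P3 = a_3 + q1*a_2 = -34301952/4146539005; P4 = a_4 + q1*a_3 = 17793024/5805154607; P5 = a_5 + q1*a_4 = -172916736/203180411245.


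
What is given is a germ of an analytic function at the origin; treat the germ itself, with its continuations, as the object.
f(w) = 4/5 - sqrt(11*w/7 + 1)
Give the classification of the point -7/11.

The term (-1)*sqrt(1 - w/(-7/11)) has argument 1 - -7/11/(-7/11) = 0 at -7/11: a square-root (algebraic, two-sheeted) branch point; the remaining terms are analytic or single-valued there.

The point is an algebraic (square-root) branch point.


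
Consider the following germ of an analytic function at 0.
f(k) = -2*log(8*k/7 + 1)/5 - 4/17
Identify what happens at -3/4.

There is no denominator, hence no pole anywhere.
Branch term log(1 - k/(-7/8)): argument at -3/4 is 1/7, nonzero, so -3/4 is not its branch point (a point on a principal cut is still regular for the continued germ).
So the germ continues analytically to -3/4.

The point is a regular point.


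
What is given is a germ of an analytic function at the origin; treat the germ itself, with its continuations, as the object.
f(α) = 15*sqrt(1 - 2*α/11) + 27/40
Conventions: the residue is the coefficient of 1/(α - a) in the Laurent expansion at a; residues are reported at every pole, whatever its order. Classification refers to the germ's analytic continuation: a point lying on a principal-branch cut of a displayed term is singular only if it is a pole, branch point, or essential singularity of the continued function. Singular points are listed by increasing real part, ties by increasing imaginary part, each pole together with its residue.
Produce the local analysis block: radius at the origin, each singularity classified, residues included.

Branch term (15)*sqrt(1 - α/(11/2)): its argument vanishes at α = 11/2, a square-root branch point, modulus 11/2.
The radius of convergence is the smallest modulus among the singular points: 11/2.

Radius of convergence at 0: 11/2.
At 11/2: an algebraic (square-root) branch point.


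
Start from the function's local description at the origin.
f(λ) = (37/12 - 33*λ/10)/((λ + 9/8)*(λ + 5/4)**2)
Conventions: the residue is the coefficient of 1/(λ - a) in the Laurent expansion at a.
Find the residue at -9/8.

The residue is 6524/15.

At the order-1 pole -9/8 set g(λ) = (λ - (-9/8))*f(λ) = (37/12 - 33*λ/10)/(λ + 5/4)**2.
Simple pole: residue = g(a) at a = -9/8, which is 6524/15.


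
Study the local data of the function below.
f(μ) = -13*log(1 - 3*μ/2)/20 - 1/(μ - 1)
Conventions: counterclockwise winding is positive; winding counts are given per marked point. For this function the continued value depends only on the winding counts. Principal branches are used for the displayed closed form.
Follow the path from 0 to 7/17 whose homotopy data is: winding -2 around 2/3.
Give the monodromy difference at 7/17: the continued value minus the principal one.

The rational part is single-valued and drops out of the difference; each branch term changes only by its own monodromy.
(-13/20)*log(1 - μ/(2/3)): each positive loop around 2/3 adds 2*pi*i to the log, so winding -2 contributes (-13/20)*(-2)*2*pi*i = (13/5)*pi*i.
Summing the contributions at μ = 7/17 gives (13/5)*pi*i.

Continued minus principal equals (13/5)*pi*i.


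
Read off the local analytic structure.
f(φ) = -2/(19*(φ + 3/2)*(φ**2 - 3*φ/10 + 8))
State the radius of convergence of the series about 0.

Denominator factor (φ + 3/2): pole of order 1 at -3/2, modulus 3/2.
Denominator factor (φ**2 - 3*φ/10 + 8): discriminant -3191/100, complex-conjugate roots (3/20) + ((1/20)*sqrt(3191))*i and (3/20) - ((1/20)*sqrt(3191))*i; poles of order 1, moduli (2)*sqrt(2) and (2)*sqrt(2).
The radius of convergence is the smallest modulus among the singular points: 3/2.

The radius of convergence is 3/2.


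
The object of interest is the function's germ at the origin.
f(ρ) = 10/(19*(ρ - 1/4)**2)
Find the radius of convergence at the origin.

The radius of convergence is 1/4.

Denominator factor (ρ - 1/4)^2: pole of order 2 at 1/4, modulus 1/4.
The radius of convergence is the smallest modulus among the singular points: 1/4.


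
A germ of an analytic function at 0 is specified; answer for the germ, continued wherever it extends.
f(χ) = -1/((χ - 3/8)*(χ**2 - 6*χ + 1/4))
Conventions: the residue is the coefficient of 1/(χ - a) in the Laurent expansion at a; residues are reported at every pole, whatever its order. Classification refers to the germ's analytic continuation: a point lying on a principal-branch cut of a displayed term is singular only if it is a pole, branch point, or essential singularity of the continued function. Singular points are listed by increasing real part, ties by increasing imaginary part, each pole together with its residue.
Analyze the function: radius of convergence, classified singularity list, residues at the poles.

Denominator factor (χ**2 - 6*χ + 1/4): discriminant 35, real irrational roots 3 + (1/2)*sqrt(35) and 3 - (1/2)*sqrt(35); poles of order 1, moduli 3 + (1/2)*sqrt(35) and 3 - (1/2)*sqrt(35).
Denominator factor (χ - 3/8): pole of order 1 at 3/8, modulus 3/8.
The radius of convergence is the smallest modulus among the singular points: 3 - (1/2)*sqrt(35).
The factor χ**2 - 6*χ + 1/4 splits as (χ - a)(χ - a') with a = 3 - (1/2)*sqrt(35), a' = 3 + (1/2)*sqrt(35). At the order-1 pole a set g(χ) = (χ - a)*f(χ) = [-1/(χ - 3/8)] / (χ - a').
Simple pole: residue = g(a) at a = 3 - (1/2)*sqrt(35), which is -32/119 - (24/595)*sqrt(35).
At the order-1 pole 3/8 set g(χ) = (χ - (3/8))*f(χ) = -1/(χ**2 - 6*χ + 1/4).
Simple pole: residue = g(a) at a = 3/8, which is 64/119.
The factor χ**2 - 6*χ + 1/4 splits as (χ - a)(χ - a') with a = 3 + (1/2)*sqrt(35), a' = 3 - (1/2)*sqrt(35). At the order-1 pole a set g(χ) = (χ - a)*f(χ) = [-1/(χ - 3/8)] / (χ - a').
Simple pole: residue = g(a) at a = 3 + (1/2)*sqrt(35), which is -32/119 + (24/595)*sqrt(35).
List the singular points by increasing real part (a conjugate pair: the negative imaginary part first).

Radius of convergence at 0: 3 - (1/2)*sqrt(35).
At 3 - (1/2)*sqrt(35): a pole of order 1; residue -32/119 - (24/595)*sqrt(35).
At 3/8: a pole of order 1; residue 64/119.
At 3 + (1/2)*sqrt(35): a pole of order 1; residue -32/119 + (24/595)*sqrt(35).


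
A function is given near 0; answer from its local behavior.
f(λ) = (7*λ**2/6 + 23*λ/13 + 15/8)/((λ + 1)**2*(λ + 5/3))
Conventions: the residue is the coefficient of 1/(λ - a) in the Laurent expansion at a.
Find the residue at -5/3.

At the order-1 pole -5/3 set g(λ) = (λ - (-5/3))*f(λ) = (7*λ**2/6 + 23*λ/13 + 15/8)/(λ + 1)**2.
Simple pole: residue = g(a) at a = -5/3, which is 6085/1248.

The residue is 6085/1248.


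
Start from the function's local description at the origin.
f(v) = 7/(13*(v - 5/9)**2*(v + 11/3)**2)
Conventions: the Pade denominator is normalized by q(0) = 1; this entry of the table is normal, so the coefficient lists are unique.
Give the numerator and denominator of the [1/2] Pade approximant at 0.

The Pade approximant has numerator coefficients [5103/39325, -1285956/8926775]; denominator coefficients [1, -51996/12485, 3256002/686675].

Taylor coefficients needed (expand at 0): a_0 = 5103/39325, a_1 = 857304/2162875, a_2 = 123176214/118958125, a_3 = 15917563368/6542696875.
Write the denominator as Q(v) = 1 + q1*v + q2*v^2. Requiring Q*f - P = O(v^4) with deg P <= 1 kills the coefficients of v^2..v^3 in Q*f:
  v^2: a_2 + q1*a_1 + q2*a_0 = 0, i.e. 123176214/118958125 + (857304/2162875)*q1 + (5103/39325)*q2 = 0.
  v^3: a_3 + q1*a_2 + q2*a_1 = 0, i.e. 15917563368/6542696875 + (123176214/118958125)*q1 + (857304/2162875)*q2 = 0.
Solving this linear system: q1 = -51996/12485, q2 = 3256002/686675.
The numerator is Q*f truncated at degree 1: P0 = a_0 = 5103/39325; P1 = a_1 + q1*a_0 = -1285956/8926775.


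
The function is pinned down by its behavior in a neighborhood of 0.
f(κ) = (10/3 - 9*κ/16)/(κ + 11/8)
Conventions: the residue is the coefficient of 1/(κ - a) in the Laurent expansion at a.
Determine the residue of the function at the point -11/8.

The residue is 1577/384.

At the order-1 pole -11/8 set g(κ) = (κ - (-11/8))*f(κ) = 10/3 - 9*κ/16.
Simple pole: residue = g(a) at a = -11/8, which is 1577/384.


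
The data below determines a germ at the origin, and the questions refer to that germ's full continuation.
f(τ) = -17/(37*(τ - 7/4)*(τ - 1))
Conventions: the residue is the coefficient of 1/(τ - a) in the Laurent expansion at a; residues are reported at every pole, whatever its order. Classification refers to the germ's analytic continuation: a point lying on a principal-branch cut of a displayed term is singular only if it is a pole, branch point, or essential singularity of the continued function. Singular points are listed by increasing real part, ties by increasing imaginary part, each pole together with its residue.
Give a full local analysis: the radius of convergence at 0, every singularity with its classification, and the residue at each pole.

Denominator factor (τ - 1): pole of order 1 at 1, modulus 1.
Denominator factor (τ - 7/4): pole of order 1 at 7/4, modulus 7/4.
The radius of convergence is the smallest modulus among the singular points: 1.
At the order-1 pole 1 set g(τ) = (τ - (1))*f(τ) = -17/(37*(τ - 7/4)).
Simple pole: residue = g(a) at a = 1, which is 68/111.
At the order-1 pole 7/4 set g(τ) = (τ - (7/4))*f(τ) = -17/(37*(τ - 1)).
Simple pole: residue = g(a) at a = 7/4, which is -68/111.
List the singular points by increasing real part (a conjugate pair: the negative imaginary part first).

Radius of convergence at 0: 1.
At 1: a pole of order 1; residue 68/111.
At 7/4: a pole of order 1; residue -68/111.


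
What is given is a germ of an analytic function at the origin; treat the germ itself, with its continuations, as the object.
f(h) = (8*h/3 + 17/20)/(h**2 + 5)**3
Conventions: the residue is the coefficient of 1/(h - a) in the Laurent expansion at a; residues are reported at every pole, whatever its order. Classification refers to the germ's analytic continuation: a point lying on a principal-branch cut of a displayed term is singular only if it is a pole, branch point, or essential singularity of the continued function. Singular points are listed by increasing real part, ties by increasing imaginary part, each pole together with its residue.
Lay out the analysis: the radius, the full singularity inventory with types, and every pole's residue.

Radius of convergence at 0: sqrt(5).
At -(sqrt(5))*i: a pole of order 3; residue ((51/40000)*sqrt(5))*i.
At (sqrt(5))*i: a pole of order 3; residue -((51/40000)*sqrt(5))*i.

Denominator factor (h**2 + 5)^3: discriminant -20, complex-conjugate roots (sqrt(5))*i and -(sqrt(5))*i; poles of order 3, moduli sqrt(5) and sqrt(5).
The radius of convergence is the smallest modulus among the singular points: sqrt(5).
The factor h**2 + 5 splits as (h - a)(h - a') with a = -(sqrt(5))*i, a' = (sqrt(5))*i. At the order-3 pole a set g(h) = (h - a)^3*f(h) = [8*h/3 + 17/20] / (h - a')^3.
Order-3 pole: residue = g''(a)/2; g''(-(sqrt(5))*i) = ((51/20000)*sqrt(5))*i, so the residue is ((51/40000)*sqrt(5))*i.
The factor h**2 + 5 splits as (h - a)(h - a') with a = (sqrt(5))*i, a' = -(sqrt(5))*i. At the order-3 pole a set g(h) = (h - a)^3*f(h) = [8*h/3 + 17/20] / (h - a')^3.
Order-3 pole: residue = g''(a)/2; g''((sqrt(5))*i) = -((51/20000)*sqrt(5))*i, so the residue is -((51/40000)*sqrt(5))*i.
List the singular points by increasing real part (a conjugate pair: the negative imaginary part first).
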